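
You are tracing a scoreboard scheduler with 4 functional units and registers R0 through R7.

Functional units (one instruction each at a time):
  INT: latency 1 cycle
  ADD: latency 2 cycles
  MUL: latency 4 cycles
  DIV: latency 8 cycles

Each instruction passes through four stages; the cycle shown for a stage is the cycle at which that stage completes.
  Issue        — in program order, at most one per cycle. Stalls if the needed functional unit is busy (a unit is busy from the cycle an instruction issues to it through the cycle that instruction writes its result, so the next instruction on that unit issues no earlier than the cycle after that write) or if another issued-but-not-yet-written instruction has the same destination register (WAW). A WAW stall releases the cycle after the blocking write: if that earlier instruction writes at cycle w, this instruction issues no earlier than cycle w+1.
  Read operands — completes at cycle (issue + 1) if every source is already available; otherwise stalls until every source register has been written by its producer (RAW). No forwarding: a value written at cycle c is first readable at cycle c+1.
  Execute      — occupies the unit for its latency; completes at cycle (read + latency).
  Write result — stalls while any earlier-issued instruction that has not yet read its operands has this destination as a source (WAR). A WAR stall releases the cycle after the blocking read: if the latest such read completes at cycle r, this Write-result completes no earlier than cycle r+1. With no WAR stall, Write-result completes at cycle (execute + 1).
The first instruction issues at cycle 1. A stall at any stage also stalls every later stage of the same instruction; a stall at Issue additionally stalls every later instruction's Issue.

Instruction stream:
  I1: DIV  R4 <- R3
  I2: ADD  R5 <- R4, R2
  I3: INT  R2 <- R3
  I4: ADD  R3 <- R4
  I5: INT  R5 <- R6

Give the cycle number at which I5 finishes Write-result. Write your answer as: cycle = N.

cycle = 20

I1  is:1  ro:2  ex:10  wr:11
I2  is:2  ro:12  ex:14  wr:15  — RAW R4: wait I1 write@11
I3  is:3  ro:4  ex:5  wr:13  — WAR R2: wait I2 read@12
I4  is:16  ro:17  ex:19  wr:20  — struct: ADD busy until I2 writes@15
I5  is:17  ro:18  ex:19  wr:20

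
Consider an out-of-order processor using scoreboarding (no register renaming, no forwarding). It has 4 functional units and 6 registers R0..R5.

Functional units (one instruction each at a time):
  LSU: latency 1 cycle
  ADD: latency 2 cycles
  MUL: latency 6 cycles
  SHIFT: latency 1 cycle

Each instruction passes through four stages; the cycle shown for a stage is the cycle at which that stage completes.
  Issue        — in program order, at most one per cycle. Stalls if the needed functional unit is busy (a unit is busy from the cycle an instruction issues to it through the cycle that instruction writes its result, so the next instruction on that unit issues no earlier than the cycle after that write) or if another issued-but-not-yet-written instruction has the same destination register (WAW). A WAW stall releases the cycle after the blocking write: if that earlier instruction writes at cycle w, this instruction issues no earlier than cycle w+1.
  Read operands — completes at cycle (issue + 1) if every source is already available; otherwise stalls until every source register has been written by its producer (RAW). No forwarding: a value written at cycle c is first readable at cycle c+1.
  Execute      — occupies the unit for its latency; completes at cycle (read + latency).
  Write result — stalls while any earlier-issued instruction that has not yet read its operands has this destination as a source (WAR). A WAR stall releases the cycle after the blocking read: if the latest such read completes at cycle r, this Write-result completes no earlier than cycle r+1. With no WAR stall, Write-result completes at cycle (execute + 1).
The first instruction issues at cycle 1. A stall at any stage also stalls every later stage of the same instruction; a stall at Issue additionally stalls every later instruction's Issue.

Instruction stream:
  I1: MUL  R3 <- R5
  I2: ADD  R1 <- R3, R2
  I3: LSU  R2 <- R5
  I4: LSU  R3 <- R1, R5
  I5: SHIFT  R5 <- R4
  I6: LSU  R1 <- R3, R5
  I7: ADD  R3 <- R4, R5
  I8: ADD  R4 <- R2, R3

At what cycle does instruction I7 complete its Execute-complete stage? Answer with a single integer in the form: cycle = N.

cycle = 21

t=1  I1 issues→MUL
t=2  I1 reads · I2 issues→ADD
t=3  I3 issues→LSU
t=4  I3 reads
t=5  I3 exec-done
t=8  I1 exec-done
t=9  I1 writes R3
t=10  I2 reads
t=11  I3 writes R2
t=12  I2 exec-done · I4 issues→LSU
t=13  I2 writes R1 · I5 issues→SHIFT
t=14  I4 reads · I5 reads
t=15  I4 exec-done · I5 exec-done
t=16  I4 writes R3 · I5 writes R5
t=17  I6 issues→LSU
t=18  I6 reads · I7 issues→ADD
t=19  I6 exec-done · I7 reads
t=20  I6 writes R1
t=21  I7 exec-done
t=22  I7 writes R3
t=23  I8 issues→ADD
t=24  I8 reads
t=26  I8 exec-done
t=27  I8 writes R4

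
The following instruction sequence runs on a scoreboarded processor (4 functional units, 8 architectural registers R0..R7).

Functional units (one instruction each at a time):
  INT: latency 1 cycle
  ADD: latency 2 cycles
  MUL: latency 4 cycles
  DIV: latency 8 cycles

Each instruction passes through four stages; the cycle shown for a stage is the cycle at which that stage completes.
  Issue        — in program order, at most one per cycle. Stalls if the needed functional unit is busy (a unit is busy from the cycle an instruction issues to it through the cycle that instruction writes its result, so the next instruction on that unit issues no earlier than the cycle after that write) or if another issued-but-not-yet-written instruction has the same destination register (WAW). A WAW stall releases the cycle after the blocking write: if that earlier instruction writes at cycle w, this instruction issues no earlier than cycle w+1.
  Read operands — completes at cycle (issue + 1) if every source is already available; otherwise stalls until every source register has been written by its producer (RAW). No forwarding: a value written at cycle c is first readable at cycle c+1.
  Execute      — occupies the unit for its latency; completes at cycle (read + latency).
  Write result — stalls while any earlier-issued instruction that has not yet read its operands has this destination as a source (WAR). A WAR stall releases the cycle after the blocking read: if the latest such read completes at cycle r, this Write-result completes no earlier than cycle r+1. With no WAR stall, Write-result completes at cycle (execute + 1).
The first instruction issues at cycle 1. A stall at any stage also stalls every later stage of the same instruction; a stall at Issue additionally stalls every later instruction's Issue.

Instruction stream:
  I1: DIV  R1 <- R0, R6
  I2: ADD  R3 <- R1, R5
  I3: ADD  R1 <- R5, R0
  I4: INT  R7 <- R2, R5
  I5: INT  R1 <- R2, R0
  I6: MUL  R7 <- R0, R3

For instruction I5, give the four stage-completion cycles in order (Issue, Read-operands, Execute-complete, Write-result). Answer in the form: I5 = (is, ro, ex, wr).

I5 = (21, 22, 23, 24)

cycle 1: issue I1 (DIV)
cycle 2: I1 read-ops | issue I2 (ADD)
cycle 10: I1 finished on DIV
cycle 11: I1→R1
cycle 12: I2 read-ops
cycle 14: I2 finished on ADD
cycle 15: I2→R3
cycle 16: issue I3 (ADD)
cycle 17: I3 read-ops | issue I4 (INT)
cycle 18: I4 read-ops
cycle 19: I3 finished on ADD | I4 finished on INT
cycle 20: I3→R1 | I4→R7
cycle 21: issue I5 (INT)
cycle 22: I5 read-ops | issue I6 (MUL)
cycle 23: I5 finished on INT | I6 read-ops
cycle 24: I5→R1
cycle 27: I6 finished on MUL
cycle 28: I6→R7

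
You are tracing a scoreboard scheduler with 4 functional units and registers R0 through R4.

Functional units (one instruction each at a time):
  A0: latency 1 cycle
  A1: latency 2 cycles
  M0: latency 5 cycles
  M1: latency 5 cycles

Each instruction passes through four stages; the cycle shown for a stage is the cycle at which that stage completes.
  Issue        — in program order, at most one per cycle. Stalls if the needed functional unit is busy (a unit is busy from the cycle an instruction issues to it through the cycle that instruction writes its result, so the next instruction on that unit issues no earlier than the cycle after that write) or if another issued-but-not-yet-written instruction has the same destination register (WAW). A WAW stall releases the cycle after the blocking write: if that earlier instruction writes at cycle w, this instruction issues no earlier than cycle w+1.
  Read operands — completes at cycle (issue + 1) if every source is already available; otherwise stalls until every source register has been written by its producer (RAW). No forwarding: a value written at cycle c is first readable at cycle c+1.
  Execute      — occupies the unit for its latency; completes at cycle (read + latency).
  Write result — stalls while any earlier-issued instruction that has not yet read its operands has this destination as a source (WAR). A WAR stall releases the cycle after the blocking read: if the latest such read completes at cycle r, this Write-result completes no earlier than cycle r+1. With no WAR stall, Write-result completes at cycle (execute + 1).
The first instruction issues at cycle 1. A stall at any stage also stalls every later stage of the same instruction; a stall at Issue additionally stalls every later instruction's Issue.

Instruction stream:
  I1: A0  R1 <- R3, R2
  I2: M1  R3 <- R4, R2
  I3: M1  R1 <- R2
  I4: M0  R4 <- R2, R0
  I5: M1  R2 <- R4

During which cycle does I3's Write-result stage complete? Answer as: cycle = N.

c1: issue I1 (A0)
c2: I1 read-ops | issue I2 (M1)
c3: I1 finished on A0 | I2 read-ops
c4: I1→R1
c8: I2 finished on M1
c9: I2→R3
c10: issue I3 (M1)
c11: I3 read-ops | issue I4 (M0)
c12: I4 read-ops
c16: I3 finished on M1
c17: I3→R1 | I4 finished on M0
c18: I4→R4 | issue I5 (M1)
c19: I5 read-ops
c24: I5 finished on M1
c25: I5→R2

cycle = 17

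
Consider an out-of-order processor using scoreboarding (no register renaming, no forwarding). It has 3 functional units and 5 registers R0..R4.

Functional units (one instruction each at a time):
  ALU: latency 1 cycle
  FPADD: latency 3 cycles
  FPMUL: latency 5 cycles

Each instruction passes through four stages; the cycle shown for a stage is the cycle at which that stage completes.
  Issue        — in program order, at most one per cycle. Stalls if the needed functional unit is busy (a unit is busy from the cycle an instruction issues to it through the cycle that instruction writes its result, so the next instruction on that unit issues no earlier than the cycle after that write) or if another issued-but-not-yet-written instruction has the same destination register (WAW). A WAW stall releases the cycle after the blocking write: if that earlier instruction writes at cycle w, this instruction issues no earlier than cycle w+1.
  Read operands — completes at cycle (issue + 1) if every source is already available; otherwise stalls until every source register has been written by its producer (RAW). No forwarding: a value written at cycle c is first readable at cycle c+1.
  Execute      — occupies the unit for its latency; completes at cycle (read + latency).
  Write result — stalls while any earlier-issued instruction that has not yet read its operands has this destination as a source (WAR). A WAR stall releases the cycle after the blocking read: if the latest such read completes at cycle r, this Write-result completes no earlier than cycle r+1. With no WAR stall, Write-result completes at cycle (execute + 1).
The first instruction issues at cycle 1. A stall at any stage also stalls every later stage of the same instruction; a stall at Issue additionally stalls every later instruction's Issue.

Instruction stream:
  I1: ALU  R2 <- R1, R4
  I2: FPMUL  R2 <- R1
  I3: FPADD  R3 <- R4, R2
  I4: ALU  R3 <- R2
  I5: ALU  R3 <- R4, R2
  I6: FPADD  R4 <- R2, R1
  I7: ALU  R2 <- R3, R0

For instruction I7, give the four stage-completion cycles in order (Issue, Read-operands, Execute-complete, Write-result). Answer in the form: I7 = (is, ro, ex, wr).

c1: I1 dispatched to ALU
c2: I1 operands ready
c3: I1 complete
c4: R2←I1
c5: I2 dispatched to FPMUL
c6: I2 operands ready · I3 dispatched to FPADD
c11: I2 complete
c12: R2←I2
c13: I3 operands ready
c16: I3 complete
c17: R3←I3
c18: I4 dispatched to ALU
c19: I4 operands ready
c20: I4 complete
c21: R3←I4
c22: I5 dispatched to ALU
c23: I5 operands ready · I6 dispatched to FPADD
c24: I5 complete · I6 operands ready
c25: R3←I5
c26: I7 dispatched to ALU
c27: I6 complete · I7 operands ready
c28: R4←I6 · I7 complete
c29: R2←I7

I7 = (26, 27, 28, 29)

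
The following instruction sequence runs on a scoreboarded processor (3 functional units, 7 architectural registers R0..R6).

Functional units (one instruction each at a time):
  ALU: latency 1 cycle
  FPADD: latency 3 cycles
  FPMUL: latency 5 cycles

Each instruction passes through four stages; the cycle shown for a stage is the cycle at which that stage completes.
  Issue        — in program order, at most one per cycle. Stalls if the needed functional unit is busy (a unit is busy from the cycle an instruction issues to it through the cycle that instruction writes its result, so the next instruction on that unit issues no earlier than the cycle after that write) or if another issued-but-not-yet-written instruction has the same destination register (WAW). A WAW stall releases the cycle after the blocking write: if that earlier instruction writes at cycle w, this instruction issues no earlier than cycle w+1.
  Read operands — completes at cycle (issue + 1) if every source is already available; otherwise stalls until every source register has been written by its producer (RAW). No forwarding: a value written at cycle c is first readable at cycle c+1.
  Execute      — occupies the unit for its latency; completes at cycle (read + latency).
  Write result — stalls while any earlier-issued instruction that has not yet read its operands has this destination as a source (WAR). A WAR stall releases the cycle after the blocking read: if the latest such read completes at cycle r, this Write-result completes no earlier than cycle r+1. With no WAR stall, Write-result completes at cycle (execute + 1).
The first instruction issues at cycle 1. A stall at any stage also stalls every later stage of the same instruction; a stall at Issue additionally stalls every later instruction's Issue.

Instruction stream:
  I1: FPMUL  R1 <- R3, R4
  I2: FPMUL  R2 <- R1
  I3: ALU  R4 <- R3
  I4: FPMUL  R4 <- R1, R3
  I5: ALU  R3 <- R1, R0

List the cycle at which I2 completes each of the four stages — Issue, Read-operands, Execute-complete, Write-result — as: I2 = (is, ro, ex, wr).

I2 = (9, 10, 15, 16)

cycle 1: issue I1 (FPMUL)
cycle 2: I1 read-ops
cycle 7: I1 finished on FPMUL
cycle 8: I1→R1
cycle 9: issue I2 (FPMUL)
cycle 10: I2 read-ops; issue I3 (ALU)
cycle 11: I3 read-ops
cycle 12: I3 finished on ALU
cycle 13: I3→R4
cycle 15: I2 finished on FPMUL
cycle 16: I2→R2
cycle 17: issue I4 (FPMUL)
cycle 18: I4 read-ops; issue I5 (ALU)
cycle 19: I5 read-ops
cycle 20: I5 finished on ALU
cycle 21: I5→R3
cycle 23: I4 finished on FPMUL
cycle 24: I4→R4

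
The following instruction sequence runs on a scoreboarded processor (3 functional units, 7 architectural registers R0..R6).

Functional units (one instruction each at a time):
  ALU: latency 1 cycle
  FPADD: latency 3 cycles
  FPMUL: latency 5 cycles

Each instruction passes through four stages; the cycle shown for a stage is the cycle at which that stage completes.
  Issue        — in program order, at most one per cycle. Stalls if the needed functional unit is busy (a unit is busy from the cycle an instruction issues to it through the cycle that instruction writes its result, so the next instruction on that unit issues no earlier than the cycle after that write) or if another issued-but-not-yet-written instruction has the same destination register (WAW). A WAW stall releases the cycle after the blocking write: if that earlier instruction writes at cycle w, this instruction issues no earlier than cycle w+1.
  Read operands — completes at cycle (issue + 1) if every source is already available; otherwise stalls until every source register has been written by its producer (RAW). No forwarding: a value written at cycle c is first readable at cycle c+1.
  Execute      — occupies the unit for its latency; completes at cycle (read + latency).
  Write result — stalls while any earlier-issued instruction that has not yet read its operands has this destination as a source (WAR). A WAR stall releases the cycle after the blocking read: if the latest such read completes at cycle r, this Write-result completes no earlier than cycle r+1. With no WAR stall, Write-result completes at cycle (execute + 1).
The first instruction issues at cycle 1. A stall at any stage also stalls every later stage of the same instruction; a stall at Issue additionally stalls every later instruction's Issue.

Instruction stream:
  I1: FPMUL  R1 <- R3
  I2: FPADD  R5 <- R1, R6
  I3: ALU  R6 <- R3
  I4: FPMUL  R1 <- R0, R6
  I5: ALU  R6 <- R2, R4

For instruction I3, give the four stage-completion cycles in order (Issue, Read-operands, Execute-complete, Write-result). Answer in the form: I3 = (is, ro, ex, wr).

I1  is:1  ro:2  ex:7  wr:8
I2  is:2  ro:9  ex:12  wr:13  — RAW R1: wait I1 write@8
I3  is:3  ro:4  ex:5  wr:10  — WAR R6: wait I2 read@9
I4  is:9  ro:11  ex:16  wr:17  — struct: FPMUL busy until I1 writes@8, RAW R6: wait I3 write@10
I5  is:11  ro:12  ex:13  wr:14  — struct: ALU busy until I3 writes@10

I3 = (3, 4, 5, 10)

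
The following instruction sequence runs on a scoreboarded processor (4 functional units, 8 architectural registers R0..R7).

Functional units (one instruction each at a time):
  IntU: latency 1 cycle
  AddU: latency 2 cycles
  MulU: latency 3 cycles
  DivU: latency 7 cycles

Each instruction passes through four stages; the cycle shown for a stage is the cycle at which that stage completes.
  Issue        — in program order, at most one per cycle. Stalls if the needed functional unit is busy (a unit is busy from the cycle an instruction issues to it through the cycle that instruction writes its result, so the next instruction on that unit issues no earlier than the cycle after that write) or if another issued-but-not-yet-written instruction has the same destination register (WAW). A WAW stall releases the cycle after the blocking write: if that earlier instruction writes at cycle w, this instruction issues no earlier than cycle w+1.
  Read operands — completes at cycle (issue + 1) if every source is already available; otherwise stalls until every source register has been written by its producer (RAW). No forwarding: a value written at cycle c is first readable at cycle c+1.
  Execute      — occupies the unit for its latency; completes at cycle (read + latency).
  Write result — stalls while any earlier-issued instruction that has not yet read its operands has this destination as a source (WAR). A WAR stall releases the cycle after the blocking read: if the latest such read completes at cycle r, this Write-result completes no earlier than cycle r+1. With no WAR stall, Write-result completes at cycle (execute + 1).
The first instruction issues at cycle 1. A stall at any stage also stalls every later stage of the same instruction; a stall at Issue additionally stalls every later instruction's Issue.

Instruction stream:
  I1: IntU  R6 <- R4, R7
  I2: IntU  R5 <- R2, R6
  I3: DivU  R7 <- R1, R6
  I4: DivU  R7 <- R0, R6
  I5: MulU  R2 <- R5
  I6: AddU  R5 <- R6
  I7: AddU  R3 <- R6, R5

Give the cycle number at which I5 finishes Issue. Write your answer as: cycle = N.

cycle = 17

[I1] 1/2/3/4
[I2] 5/6/7/8  (struct: IntU busy until I1 writes@4)
[I3] 6/7/14/15
[I4] 16/17/24/25  (struct: DivU busy until I3 writes@15)
[I5] 17/18/21/22
[I6] 18/19/21/22
[I7] 23/24/26/27  (struct: AddU busy until I6 writes@22)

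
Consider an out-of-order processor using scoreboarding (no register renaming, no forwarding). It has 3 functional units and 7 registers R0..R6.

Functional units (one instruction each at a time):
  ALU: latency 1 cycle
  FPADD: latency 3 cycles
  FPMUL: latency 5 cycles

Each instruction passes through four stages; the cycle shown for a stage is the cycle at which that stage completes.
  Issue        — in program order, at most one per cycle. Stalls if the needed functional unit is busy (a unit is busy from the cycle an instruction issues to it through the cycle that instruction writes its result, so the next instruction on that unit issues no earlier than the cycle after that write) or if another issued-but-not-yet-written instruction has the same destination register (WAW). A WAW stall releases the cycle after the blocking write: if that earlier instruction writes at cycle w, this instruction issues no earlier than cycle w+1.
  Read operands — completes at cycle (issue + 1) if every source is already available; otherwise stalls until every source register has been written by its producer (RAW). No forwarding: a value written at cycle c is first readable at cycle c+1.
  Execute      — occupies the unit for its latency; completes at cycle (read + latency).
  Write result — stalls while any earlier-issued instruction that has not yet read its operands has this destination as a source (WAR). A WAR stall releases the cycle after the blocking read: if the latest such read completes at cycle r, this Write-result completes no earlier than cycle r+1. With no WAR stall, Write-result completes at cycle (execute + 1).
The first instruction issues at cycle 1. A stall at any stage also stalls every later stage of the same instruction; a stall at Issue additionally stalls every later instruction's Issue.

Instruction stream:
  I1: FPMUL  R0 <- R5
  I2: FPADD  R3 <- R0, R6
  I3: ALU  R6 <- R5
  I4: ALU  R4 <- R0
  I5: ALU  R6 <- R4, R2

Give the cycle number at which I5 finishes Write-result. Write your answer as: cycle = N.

I1 -> (1, 2, 7, 8)
I2 -> (2, 9, 12, 13)  // RAW R0: wait I1 write@8
I3 -> (3, 4, 5, 10)  // WAR R6: wait I2 read@9
I4 -> (11, 12, 13, 14)  // struct: ALU busy until I3 writes@10
I5 -> (15, 16, 17, 18)  // struct: ALU busy until I4 writes@14

cycle = 18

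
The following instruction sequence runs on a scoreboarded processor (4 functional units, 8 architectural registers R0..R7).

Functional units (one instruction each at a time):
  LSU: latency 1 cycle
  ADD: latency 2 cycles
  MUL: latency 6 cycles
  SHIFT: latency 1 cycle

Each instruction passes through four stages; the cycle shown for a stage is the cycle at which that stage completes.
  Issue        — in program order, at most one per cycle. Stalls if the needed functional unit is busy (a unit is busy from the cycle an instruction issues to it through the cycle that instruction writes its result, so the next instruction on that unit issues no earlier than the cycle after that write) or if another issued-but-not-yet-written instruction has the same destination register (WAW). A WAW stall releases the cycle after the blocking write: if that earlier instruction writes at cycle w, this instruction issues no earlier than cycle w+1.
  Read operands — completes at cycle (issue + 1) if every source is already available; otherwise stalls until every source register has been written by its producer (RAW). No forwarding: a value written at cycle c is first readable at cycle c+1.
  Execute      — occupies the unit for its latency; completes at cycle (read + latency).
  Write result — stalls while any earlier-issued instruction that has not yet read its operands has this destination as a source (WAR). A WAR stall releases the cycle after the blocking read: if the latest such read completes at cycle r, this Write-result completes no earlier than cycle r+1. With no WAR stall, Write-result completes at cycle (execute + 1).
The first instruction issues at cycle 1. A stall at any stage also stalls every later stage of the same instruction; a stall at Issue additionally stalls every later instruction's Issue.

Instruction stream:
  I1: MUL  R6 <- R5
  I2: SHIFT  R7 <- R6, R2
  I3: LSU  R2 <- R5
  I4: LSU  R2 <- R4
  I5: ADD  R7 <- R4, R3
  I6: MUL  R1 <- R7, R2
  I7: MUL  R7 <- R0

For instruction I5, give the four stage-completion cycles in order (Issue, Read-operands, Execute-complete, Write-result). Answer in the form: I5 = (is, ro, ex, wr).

1) issue 1, read 2, done 8, write 9
2) issue 2, read 10, done 11, write 12  <RAW R6: wait I1 write@9>
3) issue 3, read 4, done 5, write 11  <WAR R2: wait I2 read@10>
4) issue 12, read 13, done 14, write 15  <struct: LSU busy until I3 writes@11>
5) issue 13, read 14, done 16, write 17
6) issue 14, read 18, done 24, write 25  <RAW R7: wait I5 write@17>
7) issue 26, read 27, done 33, write 34  <struct: MUL busy until I6 writes@25>

I5 = (13, 14, 16, 17)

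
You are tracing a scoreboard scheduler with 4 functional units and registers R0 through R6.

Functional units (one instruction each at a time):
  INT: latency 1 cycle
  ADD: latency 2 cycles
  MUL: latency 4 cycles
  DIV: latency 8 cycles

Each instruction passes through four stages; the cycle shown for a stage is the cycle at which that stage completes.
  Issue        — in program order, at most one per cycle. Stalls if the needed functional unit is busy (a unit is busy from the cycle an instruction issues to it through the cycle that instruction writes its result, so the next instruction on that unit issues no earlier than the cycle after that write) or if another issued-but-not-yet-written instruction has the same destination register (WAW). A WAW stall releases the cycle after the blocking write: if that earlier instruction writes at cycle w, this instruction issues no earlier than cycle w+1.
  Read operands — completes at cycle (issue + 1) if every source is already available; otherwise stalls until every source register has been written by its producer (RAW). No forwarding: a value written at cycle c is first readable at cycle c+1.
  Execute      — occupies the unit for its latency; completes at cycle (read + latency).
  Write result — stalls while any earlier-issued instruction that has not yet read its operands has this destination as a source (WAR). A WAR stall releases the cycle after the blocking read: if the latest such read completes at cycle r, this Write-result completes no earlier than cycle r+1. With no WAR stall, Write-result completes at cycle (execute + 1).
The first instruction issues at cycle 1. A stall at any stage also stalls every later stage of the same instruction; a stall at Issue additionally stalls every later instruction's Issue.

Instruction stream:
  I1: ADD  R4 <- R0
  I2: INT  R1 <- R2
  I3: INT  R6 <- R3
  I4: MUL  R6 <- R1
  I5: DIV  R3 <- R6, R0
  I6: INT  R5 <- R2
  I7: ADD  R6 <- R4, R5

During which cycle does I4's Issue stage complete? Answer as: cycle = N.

cycle 1: issue I1 (ADD)
cycle 2: I1 read-ops, issue I2 (INT)
cycle 3: I2 read-ops
cycle 4: I1 finished on ADD, I2 finished on INT
cycle 5: I1→R4, I2→R1
cycle 6: issue I3 (INT)
cycle 7: I3 read-ops
cycle 8: I3 finished on INT
cycle 9: I3→R6
cycle 10: issue I4 (MUL)
cycle 11: I4 read-ops, issue I5 (DIV)
cycle 12: issue I6 (INT)
cycle 13: I6 read-ops
cycle 14: I6 finished on INT
cycle 15: I4 finished on MUL, I6→R5
cycle 16: I4→R6
cycle 17: I5 read-ops, issue I7 (ADD)
cycle 18: I7 read-ops
cycle 20: I7 finished on ADD
cycle 21: I7→R6
cycle 25: I5 finished on DIV
cycle 26: I5→R3

cycle = 10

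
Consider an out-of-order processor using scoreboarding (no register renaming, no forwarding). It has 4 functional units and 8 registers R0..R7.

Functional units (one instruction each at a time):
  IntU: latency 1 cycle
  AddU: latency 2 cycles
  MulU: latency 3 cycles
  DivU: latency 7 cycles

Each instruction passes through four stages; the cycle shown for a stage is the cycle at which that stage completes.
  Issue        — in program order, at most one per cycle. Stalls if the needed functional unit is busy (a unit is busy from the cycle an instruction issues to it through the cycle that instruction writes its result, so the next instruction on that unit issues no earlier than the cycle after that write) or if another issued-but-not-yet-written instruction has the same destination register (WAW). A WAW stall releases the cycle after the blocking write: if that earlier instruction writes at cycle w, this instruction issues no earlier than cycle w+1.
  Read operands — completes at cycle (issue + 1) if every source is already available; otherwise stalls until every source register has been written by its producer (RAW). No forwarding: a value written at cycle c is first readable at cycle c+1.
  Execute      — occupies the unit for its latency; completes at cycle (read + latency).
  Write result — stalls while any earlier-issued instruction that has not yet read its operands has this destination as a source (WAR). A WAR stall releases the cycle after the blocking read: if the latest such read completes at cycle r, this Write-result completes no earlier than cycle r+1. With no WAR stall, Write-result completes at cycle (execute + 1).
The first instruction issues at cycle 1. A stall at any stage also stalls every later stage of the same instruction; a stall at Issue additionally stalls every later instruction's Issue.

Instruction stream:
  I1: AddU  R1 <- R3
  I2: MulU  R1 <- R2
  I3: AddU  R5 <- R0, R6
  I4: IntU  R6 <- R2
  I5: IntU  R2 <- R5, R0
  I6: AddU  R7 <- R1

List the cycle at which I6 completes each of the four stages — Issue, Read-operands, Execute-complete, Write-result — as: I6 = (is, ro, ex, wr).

I6 = (13, 14, 16, 17)

I1: IS=1 RO=2 EX=4 WR=5
I2: IS=6 RO=7 EX=10 WR=11  [WAW R1: wait I1 write@5]
I3: IS=7 RO=8 EX=10 WR=11
I4: IS=8 RO=9 EX=10 WR=11
I5: IS=12 RO=13 EX=14 WR=15  [struct: IntU busy until I4 writes@11]
I6: IS=13 RO=14 EX=16 WR=17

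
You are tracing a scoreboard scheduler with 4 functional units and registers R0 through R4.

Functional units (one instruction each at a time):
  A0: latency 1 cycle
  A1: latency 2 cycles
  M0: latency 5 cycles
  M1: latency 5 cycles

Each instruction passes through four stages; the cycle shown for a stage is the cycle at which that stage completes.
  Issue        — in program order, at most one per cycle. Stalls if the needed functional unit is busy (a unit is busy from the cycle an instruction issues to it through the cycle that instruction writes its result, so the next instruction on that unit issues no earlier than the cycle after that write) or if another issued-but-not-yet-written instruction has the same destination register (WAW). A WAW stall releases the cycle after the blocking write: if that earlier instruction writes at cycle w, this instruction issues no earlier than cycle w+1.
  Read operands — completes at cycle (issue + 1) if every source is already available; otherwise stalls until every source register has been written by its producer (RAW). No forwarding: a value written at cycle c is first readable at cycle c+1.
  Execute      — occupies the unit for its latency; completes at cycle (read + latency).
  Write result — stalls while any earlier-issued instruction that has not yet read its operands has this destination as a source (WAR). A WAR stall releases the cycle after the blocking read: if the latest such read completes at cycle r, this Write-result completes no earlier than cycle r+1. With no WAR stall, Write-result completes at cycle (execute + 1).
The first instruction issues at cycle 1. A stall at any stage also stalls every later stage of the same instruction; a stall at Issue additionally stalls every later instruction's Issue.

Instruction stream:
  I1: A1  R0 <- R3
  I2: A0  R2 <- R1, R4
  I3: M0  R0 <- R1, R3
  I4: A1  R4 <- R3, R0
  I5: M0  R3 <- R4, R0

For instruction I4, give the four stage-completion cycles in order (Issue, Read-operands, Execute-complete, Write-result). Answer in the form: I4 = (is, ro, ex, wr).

c1: I1→A1
c2: I1 RO · I2→A0
c3: I2 RO
c4: I1 EX · I2 EX
c5: I1 WR R0 · I2 WR R2
c6: I3→M0
c7: I3 RO · I4→A1
c12: I3 EX
c13: I3 WR R0
c14: I4 RO · I5→M0
c16: I4 EX
c17: I4 WR R4
c18: I5 RO
c23: I5 EX
c24: I5 WR R3

I4 = (7, 14, 16, 17)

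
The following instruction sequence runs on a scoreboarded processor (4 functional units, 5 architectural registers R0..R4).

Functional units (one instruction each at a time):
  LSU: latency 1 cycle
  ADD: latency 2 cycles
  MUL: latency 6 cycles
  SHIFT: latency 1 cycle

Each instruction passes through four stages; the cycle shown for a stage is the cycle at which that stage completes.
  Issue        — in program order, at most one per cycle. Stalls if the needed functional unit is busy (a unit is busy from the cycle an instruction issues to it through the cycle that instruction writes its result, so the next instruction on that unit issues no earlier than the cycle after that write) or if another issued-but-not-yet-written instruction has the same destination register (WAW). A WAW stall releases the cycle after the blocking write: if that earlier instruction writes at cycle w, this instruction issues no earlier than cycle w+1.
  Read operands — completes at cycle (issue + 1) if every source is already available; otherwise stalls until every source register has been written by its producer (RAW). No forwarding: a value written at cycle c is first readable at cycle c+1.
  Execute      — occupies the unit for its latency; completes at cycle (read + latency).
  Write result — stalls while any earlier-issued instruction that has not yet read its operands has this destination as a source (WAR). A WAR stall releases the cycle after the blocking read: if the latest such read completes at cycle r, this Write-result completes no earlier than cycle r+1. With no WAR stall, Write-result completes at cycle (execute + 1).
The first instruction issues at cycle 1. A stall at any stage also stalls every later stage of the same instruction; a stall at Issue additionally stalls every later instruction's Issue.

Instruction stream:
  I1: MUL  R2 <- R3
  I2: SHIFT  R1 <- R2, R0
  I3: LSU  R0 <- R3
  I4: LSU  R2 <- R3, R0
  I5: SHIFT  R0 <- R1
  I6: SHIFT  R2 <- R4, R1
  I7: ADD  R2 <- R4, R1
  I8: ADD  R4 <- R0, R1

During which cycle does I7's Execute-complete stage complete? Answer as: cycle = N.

cycle = 24

t=1  issue I1 (MUL)
t=2  I1 read-ops; issue I2 (SHIFT)
t=3  issue I3 (LSU)
t=4  I3 read-ops
t=5  I3 finished on LSU
t=8  I1 finished on MUL
t=9  I1→R2
t=10  I2 read-ops
t=11  I2 finished on SHIFT; I3→R0
t=12  I2→R1; issue I4 (LSU)
t=13  I4 read-ops; issue I5 (SHIFT)
t=14  I4 finished on LSU; I5 read-ops
t=15  I4→R2; I5 finished on SHIFT
t=16  I5→R0
t=17  issue I6 (SHIFT)
t=18  I6 read-ops
t=19  I6 finished on SHIFT
t=20  I6→R2
t=21  issue I7 (ADD)
t=22  I7 read-ops
t=24  I7 finished on ADD
t=25  I7→R2
t=26  issue I8 (ADD)
t=27  I8 read-ops
t=29  I8 finished on ADD
t=30  I8→R4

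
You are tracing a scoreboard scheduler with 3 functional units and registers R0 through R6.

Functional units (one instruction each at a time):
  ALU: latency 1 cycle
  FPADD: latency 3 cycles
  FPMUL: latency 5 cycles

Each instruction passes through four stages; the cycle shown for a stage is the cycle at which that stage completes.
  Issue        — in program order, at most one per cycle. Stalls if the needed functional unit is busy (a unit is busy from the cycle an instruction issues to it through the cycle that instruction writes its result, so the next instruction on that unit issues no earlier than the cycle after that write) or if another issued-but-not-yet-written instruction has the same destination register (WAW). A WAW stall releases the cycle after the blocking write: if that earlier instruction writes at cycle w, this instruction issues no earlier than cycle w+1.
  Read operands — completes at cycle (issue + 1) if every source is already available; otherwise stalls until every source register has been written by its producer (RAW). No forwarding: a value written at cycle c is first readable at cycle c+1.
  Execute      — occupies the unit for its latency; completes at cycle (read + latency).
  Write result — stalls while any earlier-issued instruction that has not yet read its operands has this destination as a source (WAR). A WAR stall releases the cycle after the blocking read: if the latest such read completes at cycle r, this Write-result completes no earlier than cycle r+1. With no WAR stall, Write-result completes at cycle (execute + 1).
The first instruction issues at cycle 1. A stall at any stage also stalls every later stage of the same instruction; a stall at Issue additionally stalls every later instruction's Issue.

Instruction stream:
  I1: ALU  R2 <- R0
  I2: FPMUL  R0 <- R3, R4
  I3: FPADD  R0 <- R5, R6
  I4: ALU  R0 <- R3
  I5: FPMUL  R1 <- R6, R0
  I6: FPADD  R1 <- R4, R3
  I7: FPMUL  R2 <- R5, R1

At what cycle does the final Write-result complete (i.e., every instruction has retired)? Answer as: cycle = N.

cycle 1: I1 dispatched to ALU
cycle 2: I1 operands ready | I2 dispatched to FPMUL
cycle 3: I1 complete | I2 operands ready
cycle 4: R2←I1
cycle 8: I2 complete
cycle 9: R0←I2
cycle 10: I3 dispatched to FPADD
cycle 11: I3 operands ready
cycle 14: I3 complete
cycle 15: R0←I3
cycle 16: I4 dispatched to ALU
cycle 17: I4 operands ready | I5 dispatched to FPMUL
cycle 18: I4 complete
cycle 19: R0←I4
cycle 20: I5 operands ready
cycle 25: I5 complete
cycle 26: R1←I5
cycle 27: I6 dispatched to FPADD
cycle 28: I6 operands ready | I7 dispatched to FPMUL
cycle 31: I6 complete
cycle 32: R1←I6
cycle 33: I7 operands ready
cycle 38: I7 complete
cycle 39: R2←I7

cycle = 39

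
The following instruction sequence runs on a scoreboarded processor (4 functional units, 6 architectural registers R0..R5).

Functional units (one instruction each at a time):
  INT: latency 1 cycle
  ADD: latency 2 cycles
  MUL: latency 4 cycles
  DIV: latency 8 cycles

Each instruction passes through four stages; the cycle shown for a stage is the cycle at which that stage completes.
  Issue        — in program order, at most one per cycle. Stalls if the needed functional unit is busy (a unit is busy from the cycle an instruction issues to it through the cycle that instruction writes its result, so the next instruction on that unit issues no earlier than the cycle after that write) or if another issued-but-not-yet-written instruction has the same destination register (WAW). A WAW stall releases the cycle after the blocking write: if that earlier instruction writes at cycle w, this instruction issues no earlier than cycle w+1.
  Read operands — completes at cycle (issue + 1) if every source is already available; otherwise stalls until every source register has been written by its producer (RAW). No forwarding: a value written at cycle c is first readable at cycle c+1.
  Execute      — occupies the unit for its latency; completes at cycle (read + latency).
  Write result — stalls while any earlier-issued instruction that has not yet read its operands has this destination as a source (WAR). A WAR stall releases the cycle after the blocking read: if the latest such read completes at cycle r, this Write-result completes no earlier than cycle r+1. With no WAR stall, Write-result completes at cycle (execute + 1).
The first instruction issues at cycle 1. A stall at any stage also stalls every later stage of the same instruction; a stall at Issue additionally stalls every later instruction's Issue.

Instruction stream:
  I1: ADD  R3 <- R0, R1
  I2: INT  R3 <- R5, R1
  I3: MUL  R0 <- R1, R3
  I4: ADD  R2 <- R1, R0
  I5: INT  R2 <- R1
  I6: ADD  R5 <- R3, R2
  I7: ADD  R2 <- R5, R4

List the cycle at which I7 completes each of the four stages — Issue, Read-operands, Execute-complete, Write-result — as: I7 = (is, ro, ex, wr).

1) issue 1, read 2, done 4, write 5
2) issue 6, read 7, done 8, write 9  <WAW R3: wait I1 write@5>
3) issue 7, read 10, done 14, write 15  <RAW R3: wait I2 write@9>
4) issue 8, read 16, done 18, write 19  <RAW R0: wait I3 write@15>
5) issue 20, read 21, done 22, write 23  <WAW R2: wait I4 write@19>
6) issue 21, read 24, done 26, write 27  <RAW R2: wait I5 write@23>
7) issue 28, read 29, done 31, write 32  <struct: ADD busy until I6 writes@27>

I7 = (28, 29, 31, 32)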